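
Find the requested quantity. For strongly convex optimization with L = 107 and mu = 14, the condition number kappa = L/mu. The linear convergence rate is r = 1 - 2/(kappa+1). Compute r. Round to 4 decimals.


Step 1: Compute the condition number.
kappa = L/mu = 107/14 = 7.6429
Step 2: Compute the convergence rate.
r = 1 - 2/(kappa + 1) = 1 - 2*mu/(L + mu) = (L - mu)/(L + mu) = 93/121 = 0.7686


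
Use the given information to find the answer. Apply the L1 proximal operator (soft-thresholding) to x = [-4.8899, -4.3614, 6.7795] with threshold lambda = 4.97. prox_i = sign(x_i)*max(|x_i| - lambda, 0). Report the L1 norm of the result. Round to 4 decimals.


Soft-thresholding with lambda = 4.97:
prox(-4.8899) = sign(-4.8899)*max(|-4.8899| - 4.97, 0) = 0.0
prox(-4.3614) = sign(-4.3614)*max(|-4.3614| - 4.97, 0) = 0.0
prox(6.7795) = sign(6.7795)*max(|6.7795| - 4.97, 0) = 1.8095
prox(x) = [0.0, 0.0, 1.8095]
||prox(x)||_1 = 0.0 + 0.0 + 1.8095 = 1.8095


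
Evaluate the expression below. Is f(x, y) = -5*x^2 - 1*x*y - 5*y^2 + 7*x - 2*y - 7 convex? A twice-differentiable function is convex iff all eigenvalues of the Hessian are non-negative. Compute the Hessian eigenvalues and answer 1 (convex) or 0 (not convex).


The Hessian of f(x,y) = -5*x^2 - 1*x*y - 5*y^2 + 7*x - 2*y - 7 is:
H = [[-10, -1], [-1, -10]]
Trace = -10 - 10 = -20
Determinant = -10*-10 - (-1)^2 = 99
Discriminant = (-20)^2 - 4*99 = 4.0
Eigenvalues: lambda_1 = -11.0, lambda_2 = -9.0
The function is not convex.

0


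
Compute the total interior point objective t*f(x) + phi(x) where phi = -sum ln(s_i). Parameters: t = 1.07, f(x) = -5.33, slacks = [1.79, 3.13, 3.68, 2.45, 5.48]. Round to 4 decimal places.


Step 1: Compute log-barrier.
ln values: [0.5822, 1.141, 1.3029, 0.8961, 1.7011]
phi = -(0.5822 + 1.141 + 1.3029 + 0.8961 + 1.7011) = -5.6234
Step 2: Compute augmented objective.
t*f(x) = 1.07*-5.33 = -5.7031
Total = -5.7031 - 5.6234 = -11.3265


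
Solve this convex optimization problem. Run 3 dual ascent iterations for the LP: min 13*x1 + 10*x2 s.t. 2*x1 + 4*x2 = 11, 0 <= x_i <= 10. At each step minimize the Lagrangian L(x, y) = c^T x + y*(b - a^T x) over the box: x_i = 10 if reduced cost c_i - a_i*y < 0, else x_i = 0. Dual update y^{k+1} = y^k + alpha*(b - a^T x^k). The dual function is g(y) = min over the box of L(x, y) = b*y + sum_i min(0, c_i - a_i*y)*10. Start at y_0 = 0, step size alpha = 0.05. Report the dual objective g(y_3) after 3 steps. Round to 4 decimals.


Dual ascent for LP: min 13*x1 + 10*x2, 2*x1 + 4*x2 = 11, 0 <= x_i <= 10
Step 1: y^k = 0.0, reduced costs: (13.0, 10.0)
  x^k = (0.0, 0.0), subgradient = b - a^T x = 11.0
  y^{k+1} = 0.0 + 0.05*11.0 = 0.55
Step 2: y^k = 0.55, reduced costs: (11.9, 7.8)
  x^k = (0.0, 0.0), subgradient = b - a^T x = 11.0
  y^{k+1} = 0.55 + 0.05*11.0 = 1.1
Step 3: y^k = 1.1, reduced costs: (10.8, 5.6)
  x^k = (0.0, 0.0), subgradient = b - a^T x = 11.0
  y^{k+1} = 1.1 + 0.05*11.0 = 1.65
Dual objective at y_3 = 1.65: reduced costs (9.7, 3.4), box minimizer x = (0.0, 0.0)
g(y_3) = b*y + (c1 - a1*y)*x1 + (c2 - a2*y)*x2 = 11*1.65 + 9.7*0.0 + 3.4*0.0 = 18.15 + 0.0 + 0.0 = 18.15


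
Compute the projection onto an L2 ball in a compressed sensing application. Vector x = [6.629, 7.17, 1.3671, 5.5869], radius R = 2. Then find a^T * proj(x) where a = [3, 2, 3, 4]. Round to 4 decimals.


Step 1: Compute ||x|| (intermediates to 6 decimals).
||x|| = sqrt(6.629^2 + 7.17^2 + 1.3671^2 + 5.5869^2) = 11.332915
Step 2: Project.
Since ||x|| > R, scale = R/||x|| = 2/11.332915 = 0.176477, proj(x) = scale * x
proj(x) = [1.169866, 1.26534, 0.241262, 0.985959]
Step 3: Dot product.
a^T * proj(x) = 3*1.169866 + 2*1.26534 + 3*0.241262 + 4*0.985959 = 10.7079


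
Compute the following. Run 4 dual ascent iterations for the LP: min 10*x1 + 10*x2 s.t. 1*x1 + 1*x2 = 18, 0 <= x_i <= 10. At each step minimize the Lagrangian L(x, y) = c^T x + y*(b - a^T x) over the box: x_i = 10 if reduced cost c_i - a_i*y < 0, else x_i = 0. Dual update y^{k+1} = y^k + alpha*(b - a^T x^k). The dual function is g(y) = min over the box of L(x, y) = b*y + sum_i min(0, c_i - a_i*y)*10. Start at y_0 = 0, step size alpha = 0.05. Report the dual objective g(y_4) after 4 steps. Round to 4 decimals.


Dual ascent for LP: min 10*x1 + 10*x2, 1*x1 + 1*x2 = 18, 0 <= x_i <= 10
Step 1: y^k = 0.0, reduced costs: (10.0, 10.0)
  x^k = (0.0, 0.0), subgradient = b - a^T x = 18.0
  y^{k+1} = 0.0 + 0.05*18.0 = 0.9
Step 2: y^k = 0.9, reduced costs: (9.1, 9.1)
  x^k = (0.0, 0.0), subgradient = b - a^T x = 18.0
  y^{k+1} = 0.9 + 0.05*18.0 = 1.8
Step 3: y^k = 1.8, reduced costs: (8.2, 8.2)
  x^k = (0.0, 0.0), subgradient = b - a^T x = 18.0
  y^{k+1} = 1.8 + 0.05*18.0 = 2.7
Step 4: y^k = 2.7, reduced costs: (7.3, 7.3)
  x^k = (0.0, 0.0), subgradient = b - a^T x = 18.0
  y^{k+1} = 2.7 + 0.05*18.0 = 3.6
Dual objective at y_4 = 3.6: reduced costs (6.4, 6.4), box minimizer x = (0.0, 0.0)
g(y_4) = b*y + (c1 - a1*y)*x1 + (c2 - a2*y)*x2 = 18*3.6 + 6.4*0.0 + 6.4*0.0 = 64.8 + 0.0 + 0.0 = 64.8


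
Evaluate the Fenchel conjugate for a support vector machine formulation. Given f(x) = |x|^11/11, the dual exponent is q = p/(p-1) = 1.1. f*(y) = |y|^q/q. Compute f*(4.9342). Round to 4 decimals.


The conjugate exponent q satisfies 1/p + 1/q = 1.
p = 11, so q = 11/(11 - 1) = 1.1
|y|^q = 4.9342^1.1 = 5.7881
f*(4.9342) = 5.7881 / 1.1 = 5.2619


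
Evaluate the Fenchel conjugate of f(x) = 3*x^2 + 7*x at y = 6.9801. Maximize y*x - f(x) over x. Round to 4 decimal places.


f*(y) = sup_x {y*x - a*x^2 - b*x} = sup_x {(y-b)*x - a*x^2}
FOC: (y - b) - 2a*x = 0 => x* = (y - b)/(2a)
x* = (6.9801 - 7)/(2*3) = -0.0033
f*(6.9801) = (y-b)^2/(4a) = (6.9801 - 7)^2/(4*3)
= 0.0004/12 = 0.0


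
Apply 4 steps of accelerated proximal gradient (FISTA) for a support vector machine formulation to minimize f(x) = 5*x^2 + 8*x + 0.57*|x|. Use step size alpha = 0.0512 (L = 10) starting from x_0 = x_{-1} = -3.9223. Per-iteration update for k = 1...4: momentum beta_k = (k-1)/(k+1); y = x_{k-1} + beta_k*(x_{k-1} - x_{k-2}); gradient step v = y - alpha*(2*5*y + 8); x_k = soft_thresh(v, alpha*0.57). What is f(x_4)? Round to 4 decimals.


FISTA on f(x) = 5*x^2 + 8*x + 0.57*|x|
L = 10, alpha = 0.0512
Iteration 1: beta = 0.0, y = -3.9223 + 0.0*(-3.9223 + 3.9223) = -3.9223
  grad(y) = -31.223, v = y - alpha*grad = -2.3237
  prox(v) = soft_thresh(-2.3237, 0.0292) = -2.2945
Iteration 2: beta = 0.3333, y = -2.2945 + 0.3333*(-2.2945 + 3.9223) = -1.7519
  grad(y) = -9.519, v = y - alpha*grad = -1.2645
  prox(v) = soft_thresh(-1.2645, 0.0292) = -1.2353
Iteration 3: beta = 0.5, y = -1.2353 + 0.5*(-1.2353 + 2.2945) = -0.7058
  grad(y) = 0.9424, v = y - alpha*grad = -0.754
  prox(v) = soft_thresh(-0.754, 0.0292) = -0.7248
Iteration 4: beta = 0.6, y = -0.7248 + 0.6*(-0.7248 + 1.2353) = -0.4185
  grad(y) = 3.8148, v = y - alpha*grad = -0.6138
  prox(v) = soft_thresh(-0.6138, 0.0292) = -0.5847
f(x_4) = 5*(-0.5847)^2 + 8*(-0.5847) + 0.57*|-0.5847| = -2.6349


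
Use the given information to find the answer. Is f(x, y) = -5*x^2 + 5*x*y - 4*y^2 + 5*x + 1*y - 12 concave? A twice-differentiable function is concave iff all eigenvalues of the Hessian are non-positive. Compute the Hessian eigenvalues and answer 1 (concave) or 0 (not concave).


The Hessian of f(x,y) = -5*x^2 + 5*x*y - 4*y^2 + 5*x + 1*y - 12 is:
H = [[-10, 5], [5, -8]]
Trace = -10 - 8 = -18
Determinant = -10*-8 - (5)^2 = 55
Discriminant = (-18)^2 - 4*55 = 104.0
Eigenvalues: lambda_1 = -14.099, lambda_2 = -3.901
The function is concave.

1


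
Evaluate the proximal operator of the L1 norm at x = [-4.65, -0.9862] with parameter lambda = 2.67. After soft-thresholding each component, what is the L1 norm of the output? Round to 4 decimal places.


Soft-thresholding with lambda = 2.67:
prox(-4.65) = sign(-4.65)*max(|-4.65| - 2.67, 0) = -1.98
prox(-0.9862) = sign(-0.9862)*max(|-0.9862| - 2.67, 0) = 0.0
prox(x) = [-1.98, 0.0]
||prox(x)||_1 = 1.98 + 0.0 = 1.98


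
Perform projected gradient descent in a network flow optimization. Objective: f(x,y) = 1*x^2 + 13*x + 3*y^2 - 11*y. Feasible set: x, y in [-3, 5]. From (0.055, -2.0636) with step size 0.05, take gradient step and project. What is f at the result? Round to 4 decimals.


Step 1: Compute gradient at (0.055, -2.0636).
grad_x = 2*1*0.055 + 13 = 13.11
grad_y = 2*3*-2.0636 - 11 = -23.3816
Step 2: Gradient step.
x_raw = 0.055 - 0.05*13.11 = -0.6005
y_raw = -2.0636 - 0.05*-23.3816 = -0.8945
Step 3: Project onto [-3, 5].
x_proj = clip(-0.6005) = -0.6005
y_proj = clip(-0.8945) = -0.8945
Step 4: Evaluate f.
f(-0.6005, -0.8945) = 4.7943


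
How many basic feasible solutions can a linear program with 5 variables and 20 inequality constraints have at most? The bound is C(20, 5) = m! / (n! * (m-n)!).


Each vertex corresponds to some choice of n active constraints out of m, so the number of vertices is at most C(m, n) = m! / (n!(m-n)!).
m = 20, n = 5
Numerator: 20 * 19 * 18 * 17 * 16
Denominator: 5! = 120
C(20, 5) = 15504


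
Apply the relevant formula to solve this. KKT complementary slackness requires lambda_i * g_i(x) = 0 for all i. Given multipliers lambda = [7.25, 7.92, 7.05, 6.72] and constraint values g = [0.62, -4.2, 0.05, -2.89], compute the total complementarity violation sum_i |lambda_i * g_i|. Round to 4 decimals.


KKT complementary slackness check:
lambda_1 * g_1 = 7.25 * 0.62 = 4.495
lambda_2 * g_2 = 7.92 * -4.2 = -33.264
lambda_3 * g_3 = 7.05 * 0.05 = 0.3525
lambda_4 * g_4 = 6.72 * -2.89 = -19.4208
Total violation = 4.495 + 33.264 + 0.3525 + 19.4208 = 57.5323


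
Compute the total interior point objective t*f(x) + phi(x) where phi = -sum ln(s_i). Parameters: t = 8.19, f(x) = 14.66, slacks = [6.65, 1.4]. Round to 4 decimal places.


Step 1: Compute log-barrier.
ln values: [1.8946, 0.3365]
phi = -(1.8946 + 0.3365) = -2.2311
Step 2: Compute augmented objective.
t*f(x) = 8.19*14.66 = 120.0654
Total = 120.0654 - 2.2311 = 117.8343


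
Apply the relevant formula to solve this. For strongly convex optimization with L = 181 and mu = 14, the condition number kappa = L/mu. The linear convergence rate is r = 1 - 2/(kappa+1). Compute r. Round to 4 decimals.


Step 1: Compute the condition number.
kappa = L/mu = 181/14 = 12.9286
Step 2: Compute the convergence rate.
r = 1 - 2/(kappa + 1) = 1 - 2*mu/(L + mu) = (L - mu)/(L + mu) = 167/195 = 0.8564


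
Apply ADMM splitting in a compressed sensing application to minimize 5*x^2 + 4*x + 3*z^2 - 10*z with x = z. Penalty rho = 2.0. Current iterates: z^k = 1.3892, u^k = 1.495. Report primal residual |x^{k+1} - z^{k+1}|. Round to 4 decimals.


ADMM iteration with rho = 2.0, z^k = 1.3892, u^k = 1.495
Step 1: x-update.
Minimize 5*x^2 + 4*x + (2.0/2)*(x - 1.3892 + 1.495)^2
FOC: (2*5 + 2.0)*x = -4 + 2.0*(1.3892 - 1.495)
x^{k+1} = -0.351
Step 2: z-update.
Minimize 3*z^2 - 10*z + (2.0/2)*(-0.351 - z + 1.495)^2
FOC: (2*3 + 2.0)*z = 10 + 2.0*(-0.351 + 1.495)
z^{k+1} = 1.536
Step 3: u-update.
u^{k+1} = 1.495 - 0.351 - 1.536 = -0.392
Step 4: Primal residual = |-0.351 - 1.536| = 1.887


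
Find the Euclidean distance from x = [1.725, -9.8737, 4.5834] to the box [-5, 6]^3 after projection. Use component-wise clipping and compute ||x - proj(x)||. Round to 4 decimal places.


Project each component onto [-5, 6].
clip(1.725) = 1.725, clip(-9.8737) = -5.0, clip(4.5834) = 4.5834
Projection = [1.725, -5.0, 4.5834]
Squared diffs: [0.0, 23.753, 0.0]
Distance = sqrt(23.753) = 4.8737


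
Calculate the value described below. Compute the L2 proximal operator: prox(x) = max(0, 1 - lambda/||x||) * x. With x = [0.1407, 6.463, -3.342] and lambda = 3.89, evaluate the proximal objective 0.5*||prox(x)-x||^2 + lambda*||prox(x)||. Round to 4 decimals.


Step 1: Compute ||x||.
||x|| = 7.2773
Step 2: Compute scaling factor.
scale = max(0, 1 - 3.89/7.2773) = 0.4655
Step 3: prox(x) = [0.0655, 3.0083, -1.5556]
||prox(x)|| = 3.3873
Step 4: Proximal objective.
0.5*||prox-x||^2 = 7.5661
lambda*||prox|| = 13.1766
Total = 20.7427


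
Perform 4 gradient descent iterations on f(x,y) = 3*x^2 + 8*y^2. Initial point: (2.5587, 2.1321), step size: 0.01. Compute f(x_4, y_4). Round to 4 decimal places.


Gradient descent on f(x,y) = 3*x^2 + 8*y^2.
Starting point: (2.5587, 2.1321), alpha = 0.01
Step 1: grad_x = 2*3*2.5587 = 15.3522, grad_y = 2*8*2.1321 = 34.1136
  x_1 = 2.5587 - 0.01*15.3522 = 2.4052
  y_1 = 2.1321 - 0.01*34.1136 = 1.791
Step 2: grad_x = 2*3*2.4052 = 14.4311, grad_y = 2*8*1.791 = 28.6554
  x_2 = 2.4052 - 0.01*14.4311 = 2.2609
  y_2 = 1.791 - 0.01*28.6554 = 1.5044
Step 3: grad_x = 2*3*2.2609 = 13.5652, grad_y = 2*8*1.5044 = 24.0706
  x_3 = 2.2609 - 0.01*13.5652 = 2.1252
  y_3 = 1.5044 - 0.01*24.0706 = 1.2637
Step 4: grad_x = 2*3*2.1252 = 12.7513, grad_y = 2*8*1.2637 = 20.2193
  x_4 = 2.1252 - 0.01*12.7513 = 1.9977
  y_4 = 1.2637 - 0.01*20.2193 = 1.0615
f(1.9977, 1.0615) = 3*1.9977^2 + 8*1.0615^2 = 20.9869


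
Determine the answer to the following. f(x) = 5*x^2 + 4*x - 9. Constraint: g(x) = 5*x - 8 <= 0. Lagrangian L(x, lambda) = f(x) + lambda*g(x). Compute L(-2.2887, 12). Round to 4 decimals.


Step 1: Evaluate f(x).
f(-2.2887) = 5*(-2.2887)^2 + 4*(-2.2887) - 9 = 8.0359
Step 2: Evaluate g(x).
g(-2.2887) = 5*-2.2887 - 8 = -19.4435
Step 3: Compute Lagrangian.
L = 8.0359 + 12*-19.4435 = -225.2861


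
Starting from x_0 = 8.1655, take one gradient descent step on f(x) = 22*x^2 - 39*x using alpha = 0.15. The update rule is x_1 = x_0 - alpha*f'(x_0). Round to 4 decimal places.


We compute the gradient at x_0 and apply the update.
f'(x) = 44*x - 39
f'(8.1655) = 44*8.1655 - 39 = 320.282
x_1 = 8.1655 - 0.15*320.282 = -39.8768


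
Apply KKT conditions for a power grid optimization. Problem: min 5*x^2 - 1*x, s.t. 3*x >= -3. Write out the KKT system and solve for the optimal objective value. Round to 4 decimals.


Step 1: Try lambda = 0 (constraint inactive).
Stationarity: 2*5*x - 1 = 0
x* = 1/(2*5) = 0.1
Check constraint: 3*0.1 = 0.3 >= -3 -- satisfied.
Step 2: Compute optimal value.
f(x*) = 5*0.1^2 - 1*0.1 = -0.05


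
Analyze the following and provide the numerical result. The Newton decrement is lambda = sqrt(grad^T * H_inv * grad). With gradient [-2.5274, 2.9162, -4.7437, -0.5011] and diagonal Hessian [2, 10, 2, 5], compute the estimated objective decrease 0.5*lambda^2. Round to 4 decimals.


Step 1: H is diagonal, so H^(-1) * g = [-1.2637, 0.2916, -2.3719, -0.1002].
Step 2: g^T H^(-1) g = sum_i g_i^2 / H_ii
  = (-2.5274)^2/2 + (2.9162)^2/10 + (-4.7437)^2/2 + (-0.5011)^2/5
  = 3.1939 + 0.8504 + 11.2513 + 0.0502 = 15.3459
Step 3: Objective decrease = 0.5 * g^T H^(-1) g = 7.6729


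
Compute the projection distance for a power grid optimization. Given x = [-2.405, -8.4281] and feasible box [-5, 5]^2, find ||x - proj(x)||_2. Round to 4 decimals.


Project each component onto [-5, 5].
clip(-2.405) = -2.405, clip(-8.4281) = -5.0
Projection = [-2.405, -5.0]
Squared diffs: [0.0, 11.7519]
Distance = sqrt(11.7519) = 3.4281


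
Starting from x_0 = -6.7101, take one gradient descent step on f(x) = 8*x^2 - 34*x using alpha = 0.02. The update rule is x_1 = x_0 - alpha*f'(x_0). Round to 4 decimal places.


We compute the gradient at x_0 and apply the update.
f'(x) = 16*x - 34
f'(-6.7101) = 16*-6.7101 - 34 = -141.3616
x_1 = -6.7101 - 0.02*-141.3616 = -3.8829


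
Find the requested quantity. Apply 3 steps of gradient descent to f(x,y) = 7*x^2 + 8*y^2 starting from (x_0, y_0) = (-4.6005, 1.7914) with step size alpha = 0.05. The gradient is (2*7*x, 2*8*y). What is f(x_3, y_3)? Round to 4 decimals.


Gradient descent on f(x,y) = 7*x^2 + 8*y^2.
Starting point: (-4.6005, 1.7914), alpha = 0.05
Step 1: grad_x = 2*7*-4.6005 = -64.407, grad_y = 2*8*1.7914 = 28.6624
  x_1 = -4.6005 - 0.05*-64.407 = -1.3802
  y_1 = 1.7914 - 0.05*28.6624 = 0.3583
Step 2: grad_x = 2*7*-1.3802 = -19.3221, grad_y = 2*8*0.3583 = 5.7325
  x_2 = -1.3802 - 0.05*-19.3221 = -0.414
  y_2 = 0.3583 - 0.05*5.7325 = 0.0717
Step 3: grad_x = 2*7*-0.414 = -5.7966, grad_y = 2*8*0.0717 = 1.1465
  x_3 = -0.414 - 0.05*-5.7966 = -0.1242
  y_3 = 0.0717 - 0.05*1.1465 = 0.0143
f(-0.1242, 0.0143) = 7*(-0.1242)^2 + 8*0.0143^2 = 0.1096


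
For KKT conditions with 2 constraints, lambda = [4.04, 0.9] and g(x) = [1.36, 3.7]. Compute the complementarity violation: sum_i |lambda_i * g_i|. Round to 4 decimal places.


KKT complementary slackness check:
lambda_1 * g_1 = 4.04 * 1.36 = 5.4944
lambda_2 * g_2 = 0.9 * 3.7 = 3.33
Total violation = 5.4944 + 3.33 = 8.8244


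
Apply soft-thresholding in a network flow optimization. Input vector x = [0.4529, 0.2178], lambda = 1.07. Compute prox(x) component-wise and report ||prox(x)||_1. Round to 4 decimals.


Soft-thresholding with lambda = 1.07:
prox(0.4529) = sign(0.4529)*max(|0.4529| - 1.07, 0) = 0.0
prox(0.2178) = sign(0.2178)*max(|0.2178| - 1.07, 0) = 0.0
prox(x) = [0.0, 0.0]
||prox(x)||_1 = 0.0 + 0.0 = 0.0


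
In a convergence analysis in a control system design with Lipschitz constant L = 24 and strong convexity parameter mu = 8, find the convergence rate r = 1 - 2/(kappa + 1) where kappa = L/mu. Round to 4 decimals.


Step 1: Compute the condition number.
kappa = L/mu = 24/8 = 3.0
Step 2: Compute the convergence rate.
r = 1 - 2/(kappa + 1) = 1 - 2*mu/(L + mu) = (L - mu)/(L + mu) = 16/32 = 0.5


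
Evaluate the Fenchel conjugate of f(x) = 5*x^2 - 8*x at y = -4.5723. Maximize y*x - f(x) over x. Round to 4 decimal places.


f*(y) = sup_x {y*x - a*x^2 - b*x} = sup_x {(y-b)*x - a*x^2}
FOC: (y - b) - 2a*x = 0 => x* = (y - b)/(2a)
x* = (-4.5723 + 8)/(2*5) = 0.3428
f*(-4.5723) = (y-b)^2/(4a) = (-4.5723 + 8)^2/(4*5)
= 11.7491/20 = 0.5875


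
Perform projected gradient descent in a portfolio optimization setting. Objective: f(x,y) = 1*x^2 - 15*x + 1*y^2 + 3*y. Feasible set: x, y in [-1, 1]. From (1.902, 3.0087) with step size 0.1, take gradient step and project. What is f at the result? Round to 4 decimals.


Step 1: Compute gradient at (1.902, 3.0087).
grad_x = 2*1*1.902 - 15 = -11.196
grad_y = 2*1*3.0087 + 3 = 9.0174
Step 2: Gradient step.
x_raw = 1.902 - 0.1*-11.196 = 3.0216
y_raw = 3.0087 - 0.1*9.0174 = 2.107
Step 3: Project onto [-1, 1].
x_proj = clip(3.0216) = 1.0
y_proj = clip(2.107) = 1.0
Step 4: Evaluate f.
f(1.0, 1.0) = -10.0


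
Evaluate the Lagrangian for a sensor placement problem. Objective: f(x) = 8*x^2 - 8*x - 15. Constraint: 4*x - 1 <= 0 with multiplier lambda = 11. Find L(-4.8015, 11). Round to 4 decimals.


Step 1: Evaluate f(x).
f(-4.8015) = 8*(-4.8015)^2 - 8*(-4.8015) - 15 = 207.8472
Step 2: Evaluate g(x).
g(-4.8015) = 4*-4.8015 - 1 = -20.206
Step 3: Compute Lagrangian.
L = 207.8472 + 11*-20.206 = -14.4188


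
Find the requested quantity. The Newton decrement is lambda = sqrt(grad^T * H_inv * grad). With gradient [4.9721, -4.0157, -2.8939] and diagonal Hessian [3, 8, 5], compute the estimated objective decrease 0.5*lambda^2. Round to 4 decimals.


Step 1: H is diagonal, so H^(-1) * g = [1.6574, -0.502, -0.5788].
Step 2: g^T H^(-1) g = sum_i g_i^2 / H_ii
  = (4.9721)^2/3 + (-4.0157)^2/8 + (-2.8939)^2/5
  = 8.2406 + 2.0157 + 1.6749 = 11.9313
Step 3: Objective decrease = 0.5 * g^T H^(-1) g = 5.9656


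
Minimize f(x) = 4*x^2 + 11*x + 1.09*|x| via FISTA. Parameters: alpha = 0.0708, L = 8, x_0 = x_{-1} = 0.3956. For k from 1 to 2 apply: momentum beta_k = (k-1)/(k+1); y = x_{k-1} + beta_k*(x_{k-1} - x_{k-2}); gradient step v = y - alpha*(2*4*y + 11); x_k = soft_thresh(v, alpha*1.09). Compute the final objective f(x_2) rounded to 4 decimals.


FISTA on f(x) = 4*x^2 + 11*x + 1.09*|x|
L = 8, alpha = 0.0708
Iteration 1: beta = 0.0, y = 0.3956 + 0.0*(0.3956 - 0.3956) = 0.3956
  grad(y) = 14.1648, v = y - alpha*grad = -0.6073
  prox(v) = soft_thresh(-0.6073, 0.0772) = -0.5301
Iteration 2: beta = 0.3333, y = -0.5301 + 0.3333*(-0.5301 - 0.3956) = -0.8387
  grad(y) = 4.2907, v = y - alpha*grad = -1.1424
  prox(v) = soft_thresh(-1.1424, 0.0772) = -1.0653
f(x_2) = 4*(-1.0653)^2 + 11*(-1.0653) + 1.09*|-1.0653| = -6.0176


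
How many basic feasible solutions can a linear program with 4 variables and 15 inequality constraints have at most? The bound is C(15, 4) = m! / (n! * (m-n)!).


Each vertex corresponds to some choice of n active constraints out of m, so the number of vertices is at most C(m, n) = m! / (n!(m-n)!).
m = 15, n = 4
Numerator: 15 * 14 * 13 * 12
Denominator: 4! = 24
C(15, 4) = 1365


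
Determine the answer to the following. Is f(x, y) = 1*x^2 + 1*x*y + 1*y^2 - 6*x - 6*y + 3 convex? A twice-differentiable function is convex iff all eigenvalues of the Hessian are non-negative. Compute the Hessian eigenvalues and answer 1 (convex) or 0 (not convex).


The Hessian of f(x,y) = 1*x^2 + 1*x*y + 1*y^2 - 6*x - 6*y + 3 is:
H = [[2, 1], [1, 2]]
Trace = 2 + 2 = 4
Determinant = 2*2 - (1)^2 = 3
Discriminant = (4)^2 - 4*3 = 4.0
Eigenvalues: lambda_1 = 1.0, lambda_2 = 3.0
The function is convex.

1


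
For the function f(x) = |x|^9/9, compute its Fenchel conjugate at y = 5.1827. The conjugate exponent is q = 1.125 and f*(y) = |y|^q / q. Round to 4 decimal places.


The conjugate exponent q satisfies 1/p + 1/q = 1.
p = 9, so q = 9/(9 - 1) = 1.125
|y|^q = 5.1827^1.125 = 6.3661
f*(5.1827) = 6.3661 / 1.125 = 5.6588


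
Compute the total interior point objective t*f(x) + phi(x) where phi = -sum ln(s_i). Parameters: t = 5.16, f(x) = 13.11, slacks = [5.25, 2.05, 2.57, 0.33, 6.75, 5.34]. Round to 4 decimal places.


Step 1: Compute log-barrier.
ln values: [1.6582, 0.7178, 0.9439, -1.1087, 1.9095, 1.6752]
phi = -(1.6582 + 0.7178 + 0.9439 - 1.1087 + 1.9095 + 1.6752) = -5.7961
Step 2: Compute augmented objective.
t*f(x) = 5.16*13.11 = 67.6476
Total = 67.6476 - 5.7961 = 61.8515


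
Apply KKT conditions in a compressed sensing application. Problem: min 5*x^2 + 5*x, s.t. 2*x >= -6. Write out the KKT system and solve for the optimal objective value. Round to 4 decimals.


Step 1: Try lambda = 0 (constraint inactive).
Stationarity: 2*5*x + 5 = 0
x* = -5/(2*5) = -0.5
Check constraint: 2*-0.5 = -1.0 >= -6 -- satisfied.
Step 2: Compute optimal value.
f(x*) = 5*(-0.5)^2 + 5*(-0.5) = -1.25


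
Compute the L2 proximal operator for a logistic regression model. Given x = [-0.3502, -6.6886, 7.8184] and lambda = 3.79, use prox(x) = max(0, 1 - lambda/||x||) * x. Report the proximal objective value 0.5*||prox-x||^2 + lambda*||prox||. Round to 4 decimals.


Step 1: Compute ||x||.
||x|| = 10.295
Step 2: Compute scaling factor.
scale = max(0, 1 - 3.79/10.295) = 0.6319
Step 3: prox(x) = [-0.2213, -4.2263, 4.9401]
||prox(x)|| = 6.505
Step 4: Proximal objective.
0.5*||prox-x||^2 = 7.1821
lambda*||prox|| = 24.654
Total = 31.8361


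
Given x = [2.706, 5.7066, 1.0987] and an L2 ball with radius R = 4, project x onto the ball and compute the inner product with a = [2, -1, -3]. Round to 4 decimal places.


Step 1: Compute ||x|| (intermediates to 6 decimals).
||x|| = sqrt(2.706^2 + 5.7066^2 + 1.0987^2) = 6.410527
Step 2: Project.
Since ||x|| > R, scale = R/||x|| = 4/6.410527 = 0.623974, proj(x) = scale * x
proj(x) = [1.688474, 3.56077, 0.68556]
Step 3: Dot product.
a^T * proj(x) = 2*1.688474 - 1*3.56077 - 3*0.68556 = -2.2405


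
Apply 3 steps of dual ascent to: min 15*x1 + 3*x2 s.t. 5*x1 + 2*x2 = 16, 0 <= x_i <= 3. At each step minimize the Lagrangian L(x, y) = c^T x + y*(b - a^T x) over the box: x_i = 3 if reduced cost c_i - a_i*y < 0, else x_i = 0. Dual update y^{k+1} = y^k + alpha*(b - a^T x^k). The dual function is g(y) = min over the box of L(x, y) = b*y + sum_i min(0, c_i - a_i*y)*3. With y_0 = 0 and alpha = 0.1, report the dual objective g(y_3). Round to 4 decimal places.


Dual ascent for LP: min 15*x1 + 3*x2, 5*x1 + 2*x2 = 16, 0 <= x_i <= 3
Step 1: y^k = 0.0, reduced costs: (15.0, 3.0)
  x^k = (0.0, 0.0), subgradient = b - a^T x = 16.0
  y^{k+1} = 0.0 + 0.1*16.0 = 1.6
Step 2: y^k = 1.6, reduced costs: (7.0, -0.2)
  x^k = (0.0, 3.0), subgradient = b - a^T x = 10.0
  y^{k+1} = 1.6 + 0.1*10.0 = 2.6
Step 3: y^k = 2.6, reduced costs: (2.0, -2.2)
  x^k = (0.0, 3.0), subgradient = b - a^T x = 10.0
  y^{k+1} = 2.6 + 0.1*10.0 = 3.6
Dual objective at y_3 = 3.6: reduced costs (-3.0, -4.2), box minimizer x = (3.0, 3.0)
g(y_3) = b*y + (c1 - a1*y)*x1 + (c2 - a2*y)*x2 = 16*3.6 + (-3.0)*3.0 + (-4.2)*3.0 = 57.6 - 9.0 - 12.6 = 36.0


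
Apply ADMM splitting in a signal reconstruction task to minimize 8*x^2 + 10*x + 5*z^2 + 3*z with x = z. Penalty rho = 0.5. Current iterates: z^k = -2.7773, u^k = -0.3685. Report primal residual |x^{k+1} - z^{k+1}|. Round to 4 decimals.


ADMM iteration with rho = 0.5, z^k = -2.7773, u^k = -0.3685
Step 1: x-update.
Minimize 8*x^2 + 10*x + (0.5/2)*(x + 2.7773 - 0.3685)^2
FOC: (2*8 + 0.5)*x = -10 + 0.5*(-2.7773 + 0.3685)
x^{k+1} = -0.6791
Step 2: z-update.
Minimize 5*z^2 + 3*z + (0.5/2)*(-0.6791 - z - 0.3685)^2
FOC: (2*5 + 0.5)*z = -3 + 0.5*(-0.6791 - 0.3685)
z^{k+1} = -0.3356
Step 3: u-update.
u^{k+1} = -0.3685 - 0.6791 + 0.3356 = -0.712
Step 4: Primal residual = |-0.6791 + 0.3356| = 0.3435


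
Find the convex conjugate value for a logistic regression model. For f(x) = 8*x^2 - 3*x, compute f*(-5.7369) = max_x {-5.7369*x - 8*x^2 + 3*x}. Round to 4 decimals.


f*(y) = sup_x {y*x - a*x^2 - b*x} = sup_x {(y-b)*x - a*x^2}
FOC: (y - b) - 2a*x = 0 => x* = (y - b)/(2a)
x* = (-5.7369 + 3)/(2*8) = -0.1711
f*(-5.7369) = (y-b)^2/(4a) = (-5.7369 + 3)^2/(4*8)
= 7.4906/32 = 0.2341


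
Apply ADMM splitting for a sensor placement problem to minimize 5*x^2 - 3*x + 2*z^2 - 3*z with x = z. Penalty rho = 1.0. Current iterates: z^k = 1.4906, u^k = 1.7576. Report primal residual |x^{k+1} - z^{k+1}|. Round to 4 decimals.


ADMM iteration with rho = 1.0, z^k = 1.4906, u^k = 1.7576
Step 1: x-update.
Minimize 5*x^2 - 3*x + (1.0/2)*(x - 1.4906 + 1.7576)^2
FOC: (2*5 + 1.0)*x = 3 + 1.0*(1.4906 - 1.7576)
x^{k+1} = 0.2485
Step 2: z-update.
Minimize 2*z^2 - 3*z + (1.0/2)*(0.2485 - z + 1.7576)^2
FOC: (2*2 + 1.0)*z = 3 + 1.0*(0.2485 + 1.7576)
z^{k+1} = 1.0012
Step 3: u-update.
u^{k+1} = 1.7576 + 0.2485 - 1.0012 = 1.0048
Step 4: Primal residual = |0.2485 - 1.0012| = 0.7528


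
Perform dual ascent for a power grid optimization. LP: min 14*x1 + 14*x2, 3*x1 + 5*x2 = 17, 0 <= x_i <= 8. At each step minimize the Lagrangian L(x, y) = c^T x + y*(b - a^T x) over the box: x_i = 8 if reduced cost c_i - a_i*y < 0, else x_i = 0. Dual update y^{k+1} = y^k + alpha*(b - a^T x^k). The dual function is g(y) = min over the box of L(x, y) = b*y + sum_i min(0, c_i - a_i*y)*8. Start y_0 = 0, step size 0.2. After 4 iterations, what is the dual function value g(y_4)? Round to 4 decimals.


Dual ascent for LP: min 14*x1 + 14*x2, 3*x1 + 5*x2 = 17, 0 <= x_i <= 8
Step 1: y^k = 0.0, reduced costs: (14.0, 14.0)
  x^k = (0.0, 0.0), subgradient = b - a^T x = 17.0
  y^{k+1} = 0.0 + 0.2*17.0 = 3.4
Step 2: y^k = 3.4, reduced costs: (3.8, -3.0)
  x^k = (0.0, 8.0), subgradient = b - a^T x = -23.0
  y^{k+1} = 3.4 + 0.2*-23.0 = -1.2
Step 3: y^k = -1.2, reduced costs: (17.6, 20.0)
  x^k = (0.0, 0.0), subgradient = b - a^T x = 17.0
  y^{k+1} = -1.2 + 0.2*17.0 = 2.2
Step 4: y^k = 2.2, reduced costs: (7.4, 3.0)
  x^k = (0.0, 0.0), subgradient = b - a^T x = 17.0
  y^{k+1} = 2.2 + 0.2*17.0 = 5.6
Dual objective at y_4 = 5.6: reduced costs (-2.8, -14.0), box minimizer x = (8.0, 8.0)
g(y_4) = b*y + (c1 - a1*y)*x1 + (c2 - a2*y)*x2 = 17*5.6 + (-2.8)*8.0 + (-14.0)*8.0 = 95.2 - 22.4 - 112.0 = -39.2


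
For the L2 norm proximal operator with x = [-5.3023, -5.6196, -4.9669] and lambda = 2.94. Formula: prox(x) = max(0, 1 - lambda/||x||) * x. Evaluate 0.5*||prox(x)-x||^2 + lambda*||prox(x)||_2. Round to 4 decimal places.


Step 1: Compute ||x||.
||x|| = 9.185
Step 2: Compute scaling factor.
scale = max(0, 1 - 2.94/9.185) = 0.6799
Step 3: prox(x) = [-3.6051, -3.8208, -3.3771]
||prox(x)|| = 6.245
Step 4: Proximal objective.
0.5*||prox-x||^2 = 4.3218
lambda*||prox|| = 18.3603
Total = 22.6821


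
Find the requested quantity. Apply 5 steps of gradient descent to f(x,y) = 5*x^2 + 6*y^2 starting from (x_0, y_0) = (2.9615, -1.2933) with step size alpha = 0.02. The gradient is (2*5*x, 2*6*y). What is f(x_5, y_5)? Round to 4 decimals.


Gradient descent on f(x,y) = 5*x^2 + 6*y^2.
Starting point: (2.9615, -1.2933), alpha = 0.02
Step 1: grad_x = 2*5*2.9615 = 29.615, grad_y = 2*6*-1.2933 = -15.5196
  x_1 = 2.9615 - 0.02*29.615 = 2.3692
  y_1 = -1.2933 - 0.02*-15.5196 = -0.9829
Step 2: grad_x = 2*5*2.3692 = 23.692, grad_y = 2*6*-0.9829 = -11.7949
  x_2 = 2.3692 - 0.02*23.692 = 1.8954
  y_2 = -0.9829 - 0.02*-11.7949 = -0.747
Step 3: grad_x = 2*5*1.8954 = 18.9536, grad_y = 2*6*-0.747 = -8.9641
  x_3 = 1.8954 - 0.02*18.9536 = 1.5163
  y_3 = -0.747 - 0.02*-8.9641 = -0.5677
Step 4: grad_x = 2*5*1.5163 = 15.1629, grad_y = 2*6*-0.5677 = -6.8127
  x_4 = 1.5163 - 0.02*15.1629 = 1.213
  y_4 = -0.5677 - 0.02*-6.8127 = -0.4315
Step 5: grad_x = 2*5*1.213 = 12.1303, grad_y = 2*6*-0.4315 = -5.1777
  x_5 = 1.213 - 0.02*12.1303 = 0.9704
  y_5 = -0.4315 - 0.02*-5.1777 = -0.3279
f(0.9704, -0.3279) = 5*0.9704^2 + 6*(-0.3279)^2 = 5.3538


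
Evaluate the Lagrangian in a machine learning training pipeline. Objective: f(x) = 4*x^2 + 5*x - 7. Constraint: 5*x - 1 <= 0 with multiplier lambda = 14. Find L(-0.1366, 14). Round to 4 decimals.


Step 1: Evaluate f(x).
f(-0.1366) = 4*(-0.1366)^2 + 5*(-0.1366) - 7 = -7.6084
Step 2: Evaluate g(x).
g(-0.1366) = 5*-0.1366 - 1 = -1.683
Step 3: Compute Lagrangian.
L = -7.6084 + 14*-1.683 = -31.1704


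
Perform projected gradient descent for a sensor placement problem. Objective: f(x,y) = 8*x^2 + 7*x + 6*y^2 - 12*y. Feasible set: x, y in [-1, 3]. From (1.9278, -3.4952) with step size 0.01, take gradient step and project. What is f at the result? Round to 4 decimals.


Step 1: Compute gradient at (1.9278, -3.4952).
grad_x = 2*8*1.9278 + 7 = 37.8448
grad_y = 2*6*-3.4952 - 12 = -53.9424
Step 2: Gradient step.
x_raw = 1.9278 - 0.01*37.8448 = 1.5494
y_raw = -3.4952 - 0.01*-53.9424 = -2.9558
Step 3: Project onto [-1, 3].
x_proj = clip(1.5494) = 1.5494
y_proj = clip(-2.9558) = -1.0
Step 4: Evaluate f.
f(1.5494, -1.0) = 48.0494


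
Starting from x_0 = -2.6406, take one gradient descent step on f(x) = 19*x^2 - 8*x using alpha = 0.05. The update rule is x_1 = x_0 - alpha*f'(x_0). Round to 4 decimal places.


We compute the gradient at x_0 and apply the update.
f'(x) = 38*x - 8
f'(-2.6406) = 38*-2.6406 - 8 = -108.3428
x_1 = -2.6406 - 0.05*-108.3428 = 2.7765


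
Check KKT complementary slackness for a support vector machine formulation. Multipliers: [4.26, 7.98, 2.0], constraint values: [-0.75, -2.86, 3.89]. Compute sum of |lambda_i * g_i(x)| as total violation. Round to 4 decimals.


KKT complementary slackness check:
lambda_1 * g_1 = 4.26 * -0.75 = -3.195
lambda_2 * g_2 = 7.98 * -2.86 = -22.8228
lambda_3 * g_3 = 2.0 * 3.89 = 7.78
Total violation = 3.195 + 22.8228 + 7.78 = 33.7978


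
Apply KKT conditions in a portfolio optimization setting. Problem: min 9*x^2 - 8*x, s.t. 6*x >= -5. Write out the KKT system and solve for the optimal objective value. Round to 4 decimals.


Step 1: Try lambda = 0 (constraint inactive).
Stationarity: 2*9*x - 8 = 0
x* = 8/(2*9) = 4/9 = 0.4444 (rounded; the exact value 4/9 is used below)
Check constraint: 6*0.4444 = 2.6664 >= -5 -- satisfied.
Step 2: Compute optimal value.
f(x*) = 9*(4/9)^2 - 8*(4/9) = -1.7778


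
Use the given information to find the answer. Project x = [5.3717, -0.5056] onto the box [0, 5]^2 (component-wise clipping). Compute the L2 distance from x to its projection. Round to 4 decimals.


Project each component onto [0, 5].
clip(5.3717) = 5.0, clip(-0.5056) = 0.0
Projection = [5.0, 0.0]
Squared diffs: [0.1382, 0.2556]
Distance = sqrt(0.3938) = 0.6275


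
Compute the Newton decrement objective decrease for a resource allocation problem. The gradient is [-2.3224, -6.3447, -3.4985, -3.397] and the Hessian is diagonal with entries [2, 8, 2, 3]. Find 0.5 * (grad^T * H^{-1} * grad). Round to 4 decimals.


Step 1: H is diagonal, so H^(-1) * g = [-1.1612, -0.7931, -1.7493, -1.1323].
Step 2: g^T H^(-1) g = sum_i g_i^2 / H_ii
  = (-2.3224)^2/2 + (-6.3447)^2/8 + (-3.4985)^2/2 + (-3.397)^2/3
  = 2.6968 + 5.0319 + 6.1198 + 3.8465 = 17.695
Step 3: Objective decrease = 0.5 * g^T H^(-1) g = 8.8475


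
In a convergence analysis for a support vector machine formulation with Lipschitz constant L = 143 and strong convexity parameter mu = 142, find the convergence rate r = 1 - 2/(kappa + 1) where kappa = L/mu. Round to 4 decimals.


Step 1: Compute the condition number.
kappa = L/mu = 143/142 = 1.007
Step 2: Compute the convergence rate.
r = 1 - 2/(kappa + 1) = 1 - 2*mu/(L + mu) = (L - mu)/(L + mu) = 1/285 = 0.0035


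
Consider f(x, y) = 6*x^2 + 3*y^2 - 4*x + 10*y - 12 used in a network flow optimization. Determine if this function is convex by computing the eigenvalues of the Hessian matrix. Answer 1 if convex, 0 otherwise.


The Hessian of f(x,y) = 6*x^2 + 3*y^2 - 4*x + 10*y - 12 is:
H = [[12, 0], [0, 6]]
Trace = 12 + 6 = 18
Determinant = 12*6 - (0)^2 = 72
Discriminant = (18)^2 - 4*72 = 36.0
Eigenvalues: lambda_1 = 6.0, lambda_2 = 12.0
The function is convex.

1


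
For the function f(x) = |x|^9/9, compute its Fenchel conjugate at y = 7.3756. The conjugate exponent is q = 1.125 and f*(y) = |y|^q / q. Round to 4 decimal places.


The conjugate exponent q satisfies 1/p + 1/q = 1.
p = 9, so q = 9/(9 - 1) = 1.125
|y|^q = 7.3756^1.125 = 9.4683
f*(7.3756) = 9.4683 / 1.125 = 8.4163


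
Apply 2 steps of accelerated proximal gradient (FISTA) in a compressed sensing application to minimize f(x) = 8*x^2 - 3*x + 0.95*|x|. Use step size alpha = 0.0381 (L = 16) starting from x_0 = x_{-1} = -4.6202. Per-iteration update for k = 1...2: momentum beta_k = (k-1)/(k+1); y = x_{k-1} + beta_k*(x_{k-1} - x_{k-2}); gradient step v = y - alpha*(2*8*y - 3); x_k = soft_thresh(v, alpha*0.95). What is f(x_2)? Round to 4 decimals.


FISTA on f(x) = 8*x^2 - 3*x + 0.95*|x|
L = 16, alpha = 0.0381
Iteration 1: beta = 0.0, y = -4.6202 + 0.0*(-4.6202 + 4.6202) = -4.6202
  grad(y) = -76.9232, v = y - alpha*grad = -1.6894
  prox(v) = soft_thresh(-1.6894, 0.0362) = -1.6532
Iteration 2: beta = 0.3333, y = -1.6532 + 0.3333*(-1.6532 + 4.6202) = -0.6642
  grad(y) = -13.6279, v = y - alpha*grad = -0.145
  prox(v) = soft_thresh(-0.145, 0.0362) = -0.1088
f(x_2) = 8*(-0.1088)^2 - 3*(-0.1088) + 0.95*|-0.1088| = 0.5246


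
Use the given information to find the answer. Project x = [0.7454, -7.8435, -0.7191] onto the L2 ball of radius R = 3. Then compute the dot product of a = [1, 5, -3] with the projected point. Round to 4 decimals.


Step 1: Compute ||x|| (intermediates to 6 decimals).
||x|| = sqrt(0.7454^2 + (-7.8435)^2 + (-0.7191)^2) = 7.911588
Step 2: Project.
Since ||x|| > R, scale = R/||x|| = 3/7.911588 = 0.379191, proj(x) = scale * x
proj(x) = [0.282649, -2.974185, -0.272676]
Step 3: Dot product.
a^T * proj(x) = 1*0.282649 + 5*(-2.974185) - 3*(-0.272676) = -13.7702


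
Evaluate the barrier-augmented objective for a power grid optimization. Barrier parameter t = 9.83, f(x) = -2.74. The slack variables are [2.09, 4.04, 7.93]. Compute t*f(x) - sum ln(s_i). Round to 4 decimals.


Step 1: Compute log-barrier.
ln values: [0.7372, 1.3962, 2.0707]
phi = -(0.7372 + 1.3962 + 2.0707) = -4.2041
Step 2: Compute augmented objective.
t*f(x) = 9.83*-2.74 = -26.9342
Total = -26.9342 - 4.2041 = -31.1383


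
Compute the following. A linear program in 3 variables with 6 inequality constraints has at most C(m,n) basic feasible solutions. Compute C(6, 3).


Each vertex corresponds to some choice of n active constraints out of m, so the number of vertices is at most C(m, n) = m! / (n!(m-n)!).
m = 6, n = 3
Numerator: 6 * 5 * 4
Denominator: 3! = 6
C(6, 3) = 20


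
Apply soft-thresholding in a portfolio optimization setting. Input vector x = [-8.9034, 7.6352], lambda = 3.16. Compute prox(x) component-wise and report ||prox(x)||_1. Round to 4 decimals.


Soft-thresholding with lambda = 3.16:
prox(-8.9034) = sign(-8.9034)*max(|-8.9034| - 3.16, 0) = -5.7434
prox(7.6352) = sign(7.6352)*max(|7.6352| - 3.16, 0) = 4.4752
prox(x) = [-5.7434, 4.4752]
||prox(x)||_1 = 5.7434 + 4.4752 = 10.2186


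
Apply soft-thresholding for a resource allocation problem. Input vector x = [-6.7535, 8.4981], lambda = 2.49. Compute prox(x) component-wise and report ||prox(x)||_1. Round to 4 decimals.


Soft-thresholding with lambda = 2.49:
prox(-6.7535) = sign(-6.7535)*max(|-6.7535| - 2.49, 0) = -4.2635
prox(8.4981) = sign(8.4981)*max(|8.4981| - 2.49, 0) = 6.0081
prox(x) = [-4.2635, 6.0081]
||prox(x)||_1 = 4.2635 + 6.0081 = 10.2716


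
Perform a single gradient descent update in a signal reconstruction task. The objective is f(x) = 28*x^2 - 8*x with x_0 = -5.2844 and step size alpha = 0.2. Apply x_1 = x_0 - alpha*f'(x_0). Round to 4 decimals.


We compute the gradient at x_0 and apply the update.
f'(x) = 56*x - 8
f'(-5.2844) = 56*-5.2844 - 8 = -303.9264
x_1 = -5.2844 - 0.2*-303.9264 = 55.5009


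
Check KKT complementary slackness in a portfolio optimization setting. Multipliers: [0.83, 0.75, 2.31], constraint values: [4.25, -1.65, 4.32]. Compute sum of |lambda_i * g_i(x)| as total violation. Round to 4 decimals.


KKT complementary slackness check:
lambda_1 * g_1 = 0.83 * 4.25 = 3.5275
lambda_2 * g_2 = 0.75 * -1.65 = -1.2375
lambda_3 * g_3 = 2.31 * 4.32 = 9.9792
Total violation = 3.5275 + 1.2375 + 9.9792 = 14.7442


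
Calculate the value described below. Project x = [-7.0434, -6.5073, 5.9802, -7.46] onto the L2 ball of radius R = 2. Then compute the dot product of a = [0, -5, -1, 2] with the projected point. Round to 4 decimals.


Step 1: Compute ||x|| (intermediates to 6 decimals).
||x|| = sqrt((-7.0434)^2 + (-6.5073)^2 + 5.9802^2 + (-7.46)^2) = 13.541375
Step 2: Project.
Since ||x|| > R, scale = R/||x|| = 2/13.541375 = 0.147695, proj(x) = scale * x
proj(x) = [-1.040275, -0.961096, 0.883246, -1.101805]
Step 3: Dot product.
a^T * proj(x) = 0*(-1.040275) - 5*(-0.961096) - 1*0.883246 + 2*(-1.101805) = 1.7186


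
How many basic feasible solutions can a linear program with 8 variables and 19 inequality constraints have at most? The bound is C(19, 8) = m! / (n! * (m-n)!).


Each vertex corresponds to some choice of n active constraints out of m, so the number of vertices is at most C(m, n) = m! / (n!(m-n)!).
m = 19, n = 8
Numerator: 19 * 18 * 17 * 16 * 15 * 14 * 13 * 12
Denominator: 8! = 40320
C(19, 8) = 75582


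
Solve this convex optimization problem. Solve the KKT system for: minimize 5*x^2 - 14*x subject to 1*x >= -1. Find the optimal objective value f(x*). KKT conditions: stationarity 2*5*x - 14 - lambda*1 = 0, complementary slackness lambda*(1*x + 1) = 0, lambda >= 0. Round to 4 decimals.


Step 1: Try lambda = 0 (constraint inactive).
Stationarity: 2*5*x - 14 = 0
x* = 14/(2*5) = 1.4
Check constraint: 1*1.4 = 1.4 >= -1 -- satisfied.
Step 2: Compute optimal value.
f(x*) = 5*1.4^2 - 14*1.4 = -9.8


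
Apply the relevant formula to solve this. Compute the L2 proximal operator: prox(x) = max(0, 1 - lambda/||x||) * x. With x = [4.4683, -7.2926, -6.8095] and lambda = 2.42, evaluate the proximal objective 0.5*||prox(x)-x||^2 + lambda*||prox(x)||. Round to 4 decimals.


Step 1: Compute ||x||.
||x|| = 10.9324
Step 2: Compute scaling factor.
scale = max(0, 1 - 2.42/10.9324) = 0.7786
Step 3: prox(x) = [3.4792, -5.6783, -5.3021]
||prox(x)|| = 8.5124
Step 4: Proximal objective.
0.5*||prox-x||^2 = 2.9282
lambda*||prox|| = 20.6
Total = 23.5282


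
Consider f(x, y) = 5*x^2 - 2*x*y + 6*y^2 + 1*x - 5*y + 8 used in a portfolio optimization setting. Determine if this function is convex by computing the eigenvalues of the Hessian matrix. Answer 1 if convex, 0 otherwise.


The Hessian of f(x,y) = 5*x^2 - 2*x*y + 6*y^2 + 1*x - 5*y + 8 is:
H = [[10, -2], [-2, 12]]
Trace = 10 + 12 = 22
Determinant = 10*12 - (-2)^2 = 116
Discriminant = (22)^2 - 4*116 = 20.0
Eigenvalues: lambda_1 = 8.7639, lambda_2 = 13.2361
The function is convex.

1


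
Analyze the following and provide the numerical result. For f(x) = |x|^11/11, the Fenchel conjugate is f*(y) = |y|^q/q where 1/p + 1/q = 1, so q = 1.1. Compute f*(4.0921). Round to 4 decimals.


The conjugate exponent q satisfies 1/p + 1/q = 1.
p = 11, so q = 11/(11 - 1) = 1.1
|y|^q = 4.0921^1.1 = 4.7113
f*(4.0921) = 4.7113 / 1.1 = 4.283
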